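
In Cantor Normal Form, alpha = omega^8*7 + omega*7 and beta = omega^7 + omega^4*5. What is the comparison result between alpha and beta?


Compare term by term from highest exponent:
alpha = omega^8*7 + omega*7
beta = omega^7 + omega^4*5
Term 1: alpha has omega^8*7, beta has omega^7*1
Term 2: alpha has omega^1*7, beta has omega^4*5
Result: alpha > beta

alpha > beta


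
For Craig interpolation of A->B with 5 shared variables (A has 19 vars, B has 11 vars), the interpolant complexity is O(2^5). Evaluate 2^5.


Shared atoms = 5
Craig interpolant size bound = 2^5
= 32

32


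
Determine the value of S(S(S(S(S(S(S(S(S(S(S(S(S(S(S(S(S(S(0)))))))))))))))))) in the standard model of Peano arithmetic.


Counting successors applied to 0:
18 applications of S to 0 = 18

18


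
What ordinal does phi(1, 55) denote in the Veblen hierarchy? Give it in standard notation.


phi(1, 55):
phi(1, beta) = epsilon_beta (the beta-th epsilon number).
phi(1, 55) = epsilon_55

epsilon_55


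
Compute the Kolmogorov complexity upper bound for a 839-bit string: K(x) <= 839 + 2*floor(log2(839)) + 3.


floor(log2(839)) = 9
2 * 9 = 18
K(x) <= 839 + 18 + 3 = 860

860


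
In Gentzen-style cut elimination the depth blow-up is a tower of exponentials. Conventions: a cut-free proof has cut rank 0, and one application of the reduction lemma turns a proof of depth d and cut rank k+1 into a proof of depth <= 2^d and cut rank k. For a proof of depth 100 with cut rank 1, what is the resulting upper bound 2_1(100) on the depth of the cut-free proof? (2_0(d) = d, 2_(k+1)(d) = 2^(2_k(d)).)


Each rank reduction sends depth d to at most 2^d; cut rank r needs r reductions.
2_0(100) = 100
2_1(100) = 2^100 = 1267650600228229401496703205376
Cut-free depth bound = 1267650600228229401496703205376

1267650600228229401496703205376


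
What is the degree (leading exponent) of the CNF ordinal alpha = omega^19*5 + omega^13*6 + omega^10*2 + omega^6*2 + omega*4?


CNF: omega^19*5 + omega^13*6 + omega^10*2 + omega^6*2 + omega*4
The leading term is omega^19*5, which has exponent 19.

19


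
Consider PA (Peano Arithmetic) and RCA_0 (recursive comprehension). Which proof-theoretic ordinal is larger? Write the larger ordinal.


Proof-theoretic ordinal of PA (Peano Arithmetic): epsilon_0
Proof-theoretic ordinal of RCA_0 (recursive comprehension): omega^omega
Comparing: omega^omega < epsilon_0.
The larger ordinal is epsilon_0 (from PA (Peano Arithmetic)).

epsilon_0


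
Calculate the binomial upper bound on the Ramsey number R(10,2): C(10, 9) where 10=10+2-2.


R(10,2) <= C(10+2-2, 10-1) = C(10, 9)
C(10, 9) = 10! / (9! * 1!)
= 10

10


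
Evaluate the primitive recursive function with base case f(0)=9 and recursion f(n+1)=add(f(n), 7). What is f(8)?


f(0) = 9
f(1) = add(f(0), 7) = add(9, 7) = 16
f(2) = add(f(1), 7) = add(16, 7) = 23
f(3) = add(f(2), 7) = add(23, 7) = 30
f(4) = add(f(3), 7) = add(30, 7) = 37
f(5) = add(f(4), 7) = add(37, 7) = 44
f(6) = add(f(5), 7) = add(44, 7) = 51
f(7) = add(f(6), 7) = add(51, 7) = 58
f(8) = add(f(7), 7) = add(58, 7) = 65


65


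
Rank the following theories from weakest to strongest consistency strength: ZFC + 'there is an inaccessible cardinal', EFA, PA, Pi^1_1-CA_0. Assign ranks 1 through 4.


Ordering by consistency strength:
1. EFA
2. PA
3. Pi^1_1-CA_0
4. ZFC + 'there is an inaccessible cardinal'


ZFC + 'there is an inaccessible cardinal'=4, EFA=1, PA=2, Pi^1_1-CA_0=3


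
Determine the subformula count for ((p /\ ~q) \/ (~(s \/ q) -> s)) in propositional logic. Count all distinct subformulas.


Formula: ((p /\ ~q) \/ (~(s \/ q) -> s))
Subformulas found:
  1. q
  2. s
  3. p
  4. ~q
  5. (s \/ q)
  6. ~(s \/ q)
  7. (p /\ ~q)
  8. (~(s \/ q) -> s)
  9. ((p /\ ~q) \/ (~(s \/ q) -> s))
Total distinct subformulas = 9

9


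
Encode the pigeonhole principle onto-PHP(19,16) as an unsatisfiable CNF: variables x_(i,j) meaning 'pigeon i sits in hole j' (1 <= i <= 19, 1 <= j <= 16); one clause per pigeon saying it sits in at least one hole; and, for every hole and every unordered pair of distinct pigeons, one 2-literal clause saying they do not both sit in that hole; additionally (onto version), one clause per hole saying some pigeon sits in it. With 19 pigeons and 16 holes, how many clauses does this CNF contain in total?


onto-PHP(19,16): 19 pigeons, 16 holes, 19*16 = 304 variables.
- pigeon clauses: one per pigeon -> 19 clauses
- hole clauses: 16 holes * C(19,2) = 16 * 171 -> 2736 clauses
- onto clauses: one per hole -> 16 clauses
Total clauses = 19 + 2736 + 16 = 2771

2771


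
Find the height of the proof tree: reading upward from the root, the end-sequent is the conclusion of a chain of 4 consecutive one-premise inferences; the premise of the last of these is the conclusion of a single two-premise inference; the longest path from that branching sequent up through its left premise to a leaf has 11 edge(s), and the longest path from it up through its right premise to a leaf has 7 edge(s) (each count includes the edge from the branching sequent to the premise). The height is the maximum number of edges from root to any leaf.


Longest path through the left premise: 11 edges (measured from the branching sequent)
Longest path through the right premise: 7 edges
Height of the subtree rooted at the branching sequent: max(11, 7) = 11
The branching sequent sits 4 edges above the root (the chain of one-premise inferences), so height = 11 + 4 = 15

15


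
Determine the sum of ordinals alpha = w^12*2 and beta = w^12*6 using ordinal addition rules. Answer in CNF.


Ordinal addition w^12*2 + w^12*6:
Both terms have the same exponent 12.
w^e*c + w^e*d = w^e*(c+d).
Result = w^12*(2+6) = w^12*8

w^12*8


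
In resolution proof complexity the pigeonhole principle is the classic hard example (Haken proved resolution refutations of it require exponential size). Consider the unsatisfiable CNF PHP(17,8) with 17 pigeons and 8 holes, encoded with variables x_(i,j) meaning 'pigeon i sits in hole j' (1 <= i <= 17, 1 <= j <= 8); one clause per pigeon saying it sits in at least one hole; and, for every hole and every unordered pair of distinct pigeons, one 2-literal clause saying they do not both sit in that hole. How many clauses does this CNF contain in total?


PHP(17,8): 17 pigeons, 8 holes, 17*8 = 136 variables.
- pigeon clauses: one per pigeon -> 17 clauses
- hole clauses: 8 holes * C(17,2) = 8 * 136 -> 1088 clauses
Total clauses = 17 + 1088 = 1105

1105


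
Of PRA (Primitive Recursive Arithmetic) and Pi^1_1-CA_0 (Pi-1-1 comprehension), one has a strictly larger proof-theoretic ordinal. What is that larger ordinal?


Proof-theoretic ordinal of PRA (Primitive Recursive Arithmetic): omega^omega
Proof-theoretic ordinal of Pi^1_1-CA_0 (Pi-1-1 comprehension): psi_0(Omega_omega)
Comparing: omega^omega < psi_0(Omega_omega).
The larger ordinal is psi_0(Omega_omega) (from Pi^1_1-CA_0 (Pi-1-1 comprehension)).

psi_0(Omega_omega)


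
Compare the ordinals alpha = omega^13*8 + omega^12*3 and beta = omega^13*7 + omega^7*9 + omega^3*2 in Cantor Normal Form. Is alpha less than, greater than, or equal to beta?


Compare term by term from highest exponent:
alpha = omega^13*8 + omega^12*3
beta = omega^13*7 + omega^7*9 + omega^3*2
Term 1: alpha has omega^13*8, beta has omega^13*7
Term 2: alpha has omega^12*3, beta has omega^7*9
Term 3: alpha has omega^0*0, beta has omega^3*2
Result: alpha > beta

alpha > beta


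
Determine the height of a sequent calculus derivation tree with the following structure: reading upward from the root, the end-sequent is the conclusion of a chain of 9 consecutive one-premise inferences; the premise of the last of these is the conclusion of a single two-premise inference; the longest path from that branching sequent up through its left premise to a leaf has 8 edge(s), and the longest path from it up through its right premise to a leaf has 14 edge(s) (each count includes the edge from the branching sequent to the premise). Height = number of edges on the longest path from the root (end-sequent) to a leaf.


Longest path through the left premise: 8 edges (measured from the branching sequent)
Longest path through the right premise: 14 edges
Height of the subtree rooted at the branching sequent: max(8, 14) = 14
The branching sequent sits 9 edges above the root (the chain of one-premise inferences), so height = 14 + 9 = 23

23


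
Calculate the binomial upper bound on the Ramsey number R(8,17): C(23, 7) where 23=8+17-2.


R(8,17) <= C(8+17-2, 8-1) = C(23, 7)
C(23, 7) = 23! / (7! * 16!)
= 245157

245157


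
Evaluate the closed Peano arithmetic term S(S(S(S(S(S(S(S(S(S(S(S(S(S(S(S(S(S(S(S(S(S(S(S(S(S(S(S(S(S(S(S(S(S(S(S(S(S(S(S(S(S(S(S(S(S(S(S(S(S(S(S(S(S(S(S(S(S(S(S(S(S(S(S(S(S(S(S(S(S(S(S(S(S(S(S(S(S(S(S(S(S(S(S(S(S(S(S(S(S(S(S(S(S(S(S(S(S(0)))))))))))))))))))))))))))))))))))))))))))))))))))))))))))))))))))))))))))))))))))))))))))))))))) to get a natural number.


Counting successors applied to 0:
98 applications of S to 0 = 98

98


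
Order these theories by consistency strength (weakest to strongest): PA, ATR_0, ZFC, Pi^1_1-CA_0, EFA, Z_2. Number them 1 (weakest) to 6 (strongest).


Ordering by consistency strength:
1. EFA
2. PA
3. ATR_0
4. Pi^1_1-CA_0
5. Z_2
6. ZFC


PA=2, ATR_0=3, ZFC=6, Pi^1_1-CA_0=4, EFA=1, Z_2=5


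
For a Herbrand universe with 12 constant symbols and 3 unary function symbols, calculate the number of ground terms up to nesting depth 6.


Herbrand terms by depth:
Depth 0: 12 constants
Depth 1: 36 new terms (running total: 48)
Depth 2: 108 new terms (running total: 156)
Depth 3: 324 new terms (running total: 480)
Depth 4: 972 new terms (running total: 1452)
Depth 5: 2916 new terms (running total: 4368)
Depth 6: 8748 new terms (running total: 13116)
Total distinct ground terms = 13116

13116


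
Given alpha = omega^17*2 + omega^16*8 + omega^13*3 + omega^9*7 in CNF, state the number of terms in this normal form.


CNF: omega^17*2 + omega^16*8 + omega^13*3 + omega^9*7
Count the summands separated by '+':
  term 1: omega^17*2
  term 2: omega^16*8
  term 3: omega^13*3
  term 4: omega^9*7
Total terms = 4

4


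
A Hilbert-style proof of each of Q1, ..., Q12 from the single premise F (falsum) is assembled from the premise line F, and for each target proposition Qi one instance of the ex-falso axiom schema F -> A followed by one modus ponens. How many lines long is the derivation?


Ex falso, line by line:
- 1 premise line (F)
- 12 targets, each needing 1 axiom instance (F -> Qi) + 1 MP = 2 lines: 2 * 12 = 24
Total = 1 + 24 = 25 lines.

25


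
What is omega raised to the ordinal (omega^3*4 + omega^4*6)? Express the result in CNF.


omega^(omega^3*4 + omega^4*6):
In ordinal addition a term is absorbed by a following term of strictly larger exponent: 3 < 4, so omega^3*4 + omega^4*6 = omega^4*6.
omega raised to a CNF ordinal is a single CNF term: Result = omega^(omega^4*6)

omega^(omega^4*6)


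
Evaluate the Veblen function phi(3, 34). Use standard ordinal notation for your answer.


phi(3, 34):
phi(3, beta) = eta_beta (the beta-th eta number, fixed point of zeta).
phi(3, 34) = eta_34

eta_34


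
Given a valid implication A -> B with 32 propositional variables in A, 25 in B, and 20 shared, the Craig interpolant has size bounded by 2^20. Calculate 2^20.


Shared atoms = 20
Craig interpolant size bound = 2^20
= 1048576

1048576


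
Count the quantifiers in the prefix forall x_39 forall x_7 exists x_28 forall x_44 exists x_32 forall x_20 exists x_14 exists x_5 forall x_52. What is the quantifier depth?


Quantifier prefix has 9 quantifier symbols.
Quantifier depth = 9

9


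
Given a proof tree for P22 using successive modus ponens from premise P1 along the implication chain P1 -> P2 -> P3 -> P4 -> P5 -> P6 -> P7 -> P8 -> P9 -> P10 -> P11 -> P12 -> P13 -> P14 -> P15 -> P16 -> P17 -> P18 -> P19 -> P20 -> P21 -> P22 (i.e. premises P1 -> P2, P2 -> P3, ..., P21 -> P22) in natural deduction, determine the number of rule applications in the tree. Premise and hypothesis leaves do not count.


We have a chain: P1 -> P2 -> P3 -> P4 -> P5 -> P6 -> P7 -> P8 -> P9 -> P10 -> P11 -> P12 -> P13 -> P14 -> P15 -> P16 -> P17 -> P18 -> P19 -> P20 -> P21 -> P22.
Each modus ponens application produces the next variable.
The chain has 22 propositions, so 22-1 = 21 modus ponens steps.
Total inference nodes = 21

21


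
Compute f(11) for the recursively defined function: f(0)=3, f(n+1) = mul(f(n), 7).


f(0) = 3
f(1) = mul(f(0), 7) = mul(3, 7) = 21
f(2) = mul(f(1), 7) = mul(21, 7) = 147
f(3) = mul(f(2), 7) = mul(147, 7) = 1029
f(4) = mul(f(3), 7) = mul(1029, 7) = 7203
f(5) = mul(f(4), 7) = mul(7203, 7) = 50421
f(6) = mul(f(5), 7) = mul(50421, 7) = 352947
f(7) = mul(f(6), 7) = mul(352947, 7) = 2470629
f(8) = mul(f(7), 7) = mul(2470629, 7) = 17294403
f(9) = mul(f(8), 7) = mul(17294403, 7) = 121060821
f(10) = mul(f(9), 7) = mul(121060821, 7) = 847425747
f(11) = mul(f(10), 7) = mul(847425747, 7) = 5931980229


5931980229


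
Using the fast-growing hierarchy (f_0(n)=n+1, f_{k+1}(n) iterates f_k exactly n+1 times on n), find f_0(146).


f_0(146) = 146 + 1 = 147

147


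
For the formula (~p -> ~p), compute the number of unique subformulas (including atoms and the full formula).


Formula: (~p -> ~p)
Subformulas found:
  1. p
  2. ~p
  3. (~p -> ~p)
Total distinct subformulas = 3

3


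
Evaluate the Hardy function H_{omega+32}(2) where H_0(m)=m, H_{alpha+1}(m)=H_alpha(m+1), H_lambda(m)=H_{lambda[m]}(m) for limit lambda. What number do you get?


H_{omega+32}(2):
Unwind the 32 successor steps: H_{omega+32}(2) = H_omega(2+32) = H_omega(34).
H_omega(m) = H_m(m) = m + m = 2m.
Result = 2 * 34 = 68

68


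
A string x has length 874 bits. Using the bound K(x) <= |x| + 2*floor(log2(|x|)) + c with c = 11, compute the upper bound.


floor(log2(874)) = 9
2 * 9 = 18
K(x) <= 874 + 18 + 11 = 903

903


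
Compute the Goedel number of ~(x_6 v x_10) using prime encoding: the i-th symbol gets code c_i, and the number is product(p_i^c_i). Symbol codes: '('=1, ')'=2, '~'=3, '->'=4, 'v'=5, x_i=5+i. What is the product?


Formula: ~(x_6 v x_10)
Symbol codes: [3, 1, 11, 5, 15, 2]
Primes: [2, 3, 5, 7, 11, 13]
p_1^3 = 2^3 = 8
p_2^1 = 3^1 = 3
p_3^11 = 5^11 = 48828125
p_4^5 = 7^5 = 16807
p_5^15 = 11^15 = 4177248169415651
p_6^2 = 13^2 = 169
Product = 13904278930300001993358984375000

13904278930300001993358984375000


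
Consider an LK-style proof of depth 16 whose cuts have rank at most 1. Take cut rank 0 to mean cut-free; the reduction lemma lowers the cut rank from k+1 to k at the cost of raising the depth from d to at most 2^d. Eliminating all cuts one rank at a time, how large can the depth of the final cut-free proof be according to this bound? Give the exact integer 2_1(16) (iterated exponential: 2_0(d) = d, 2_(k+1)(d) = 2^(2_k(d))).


Each rank reduction sends depth d to at most 2^d; cut rank r needs r reductions.
2_0(16) = 16
2_1(16) = 2^16 = 65536
Cut-free depth bound = 65536

65536


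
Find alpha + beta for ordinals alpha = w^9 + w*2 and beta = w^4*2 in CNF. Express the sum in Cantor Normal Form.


Ordinal addition (w^9 + w*2) + w^4*2:
alpha's leading term has exponent 9 > beta's exponent 4, so it survives.
alpha's tail term has exponent 1 < beta's exponent 4, so it is absorbed by beta.
In ordinal addition, any term followed by a strictly larger-exponent term is absorbed.
Result = w^9 + w^4*2

w^9 + w^4*2


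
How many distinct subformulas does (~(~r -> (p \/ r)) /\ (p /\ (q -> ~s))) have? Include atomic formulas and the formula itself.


Formula: (~(~r -> (p \/ r)) /\ (p /\ (q -> ~s)))
Subformulas found:
  1. q
  2. s
  3. r
  4. p
  5. ~s
  6. ~r
  7. (p \/ r)
  8. (q -> ~s)
  9. (p /\ (q -> ~s))
  10. (~r -> (p \/ r))
  11. ~(~r -> (p \/ r))
  12. (~(~r -> (p \/ r)) /\ (p /\ (q -> ~s)))
Total distinct subformulas = 12

12


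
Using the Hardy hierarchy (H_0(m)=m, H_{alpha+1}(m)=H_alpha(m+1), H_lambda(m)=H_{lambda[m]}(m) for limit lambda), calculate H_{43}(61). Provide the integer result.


H_43(61):
For finite ordinals k, H_k(n) = n + k (each successor step adds 1).
H_43(61) = 61 + 43 = 104

104


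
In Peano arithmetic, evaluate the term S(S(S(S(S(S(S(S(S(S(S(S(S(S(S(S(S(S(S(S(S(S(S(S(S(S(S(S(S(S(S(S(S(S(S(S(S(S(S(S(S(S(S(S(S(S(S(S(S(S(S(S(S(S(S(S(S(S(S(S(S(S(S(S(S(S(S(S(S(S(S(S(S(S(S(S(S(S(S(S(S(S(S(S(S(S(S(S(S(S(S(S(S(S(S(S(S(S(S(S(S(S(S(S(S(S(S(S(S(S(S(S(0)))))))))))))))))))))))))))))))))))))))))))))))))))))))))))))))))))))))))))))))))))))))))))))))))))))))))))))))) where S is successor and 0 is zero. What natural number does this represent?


Counting successors applied to 0:
112 applications of S to 0 = 112

112


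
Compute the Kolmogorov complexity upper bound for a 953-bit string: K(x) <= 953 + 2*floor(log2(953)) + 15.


floor(log2(953)) = 9
2 * 9 = 18
K(x) <= 953 + 18 + 15 = 986

986


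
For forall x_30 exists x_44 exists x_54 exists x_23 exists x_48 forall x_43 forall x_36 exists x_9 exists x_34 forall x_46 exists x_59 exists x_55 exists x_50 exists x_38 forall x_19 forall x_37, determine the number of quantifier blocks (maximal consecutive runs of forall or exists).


Alternations = 6.
Blocks = alternations + 1 = 7

7


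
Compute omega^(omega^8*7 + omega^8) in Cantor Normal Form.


omega^(omega^8*7 + omega^8):
Both terms of the exponent have the same exponent 8, so they merge: omega^8*7 + omega^8 = omega^8*(7+1) = omega^8*8.
omega raised to a CNF ordinal is a single CNF term: Result = omega^(omega^8*8)

omega^(omega^8*8)


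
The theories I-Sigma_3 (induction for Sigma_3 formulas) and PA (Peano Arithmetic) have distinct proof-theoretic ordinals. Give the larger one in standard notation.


Proof-theoretic ordinal of I-Sigma_3 (induction for Sigma_3 formulas): omega^(omega^(omega^omega))
Proof-theoretic ordinal of PA (Peano Arithmetic): epsilon_0
Comparing: omega^(omega^(omega^omega)) < epsilon_0.
The larger ordinal is epsilon_0 (from PA (Peano Arithmetic)).

epsilon_0


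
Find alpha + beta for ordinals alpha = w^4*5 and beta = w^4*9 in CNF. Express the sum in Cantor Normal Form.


Ordinal addition w^4*5 + w^4*9:
Both terms have the same exponent 4.
w^e*c + w^e*d = w^e*(c+d).
Result = w^4*(5+9) = w^4*14

w^4*14


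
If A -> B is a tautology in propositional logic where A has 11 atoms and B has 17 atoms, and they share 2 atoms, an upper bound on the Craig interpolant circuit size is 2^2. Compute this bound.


Shared atoms = 2
Craig interpolant size bound = 2^2
= 4

4


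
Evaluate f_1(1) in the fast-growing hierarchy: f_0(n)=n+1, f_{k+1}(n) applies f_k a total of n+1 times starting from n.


f_1(1) = f_0^2(1)
f_0 adds 1 each time, applied 2 times.
f_1(1) = 1 + 2 = 3

3


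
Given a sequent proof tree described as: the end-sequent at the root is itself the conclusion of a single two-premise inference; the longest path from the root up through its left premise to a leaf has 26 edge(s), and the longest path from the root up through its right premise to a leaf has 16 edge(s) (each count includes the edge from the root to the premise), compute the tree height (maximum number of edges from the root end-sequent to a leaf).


Longest path through the left premise: 26 edges (measured from the branching sequent)
Longest path through the right premise: 16 edges
Height of the subtree rooted at the branching sequent: max(26, 16) = 26
The branching sequent is the root itself.
Total height = 26

26


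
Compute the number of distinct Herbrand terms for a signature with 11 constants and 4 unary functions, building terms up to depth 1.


Herbrand terms by depth:
Depth 0: 11 constants
Depth 1: 44 new terms (running total: 55)
Total distinct ground terms = 55

55


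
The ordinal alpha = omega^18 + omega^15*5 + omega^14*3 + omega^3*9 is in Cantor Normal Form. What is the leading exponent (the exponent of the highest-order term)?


CNF: omega^18 + omega^15*5 + omega^14*3 + omega^3*9
The leading term is omega^18, which has exponent 18.

18


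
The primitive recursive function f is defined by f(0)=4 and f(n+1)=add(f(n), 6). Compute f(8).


f(0) = 4
f(1) = add(f(0), 6) = add(4, 6) = 10
f(2) = add(f(1), 6) = add(10, 6) = 16
f(3) = add(f(2), 6) = add(16, 6) = 22
f(4) = add(f(3), 6) = add(22, 6) = 28
f(5) = add(f(4), 6) = add(28, 6) = 34
f(6) = add(f(5), 6) = add(34, 6) = 40
f(7) = add(f(6), 6) = add(40, 6) = 46
f(8) = add(f(7), 6) = add(46, 6) = 52


52


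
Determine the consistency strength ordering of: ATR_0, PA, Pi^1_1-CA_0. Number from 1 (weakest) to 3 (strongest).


Ordering by consistency strength:
1. PA
2. ATR_0
3. Pi^1_1-CA_0


ATR_0=2, PA=1, Pi^1_1-CA_0=3


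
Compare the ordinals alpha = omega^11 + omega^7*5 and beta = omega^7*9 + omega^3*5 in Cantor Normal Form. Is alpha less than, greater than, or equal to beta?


Compare term by term from highest exponent:
alpha = omega^11 + omega^7*5
beta = omega^7*9 + omega^3*5
Term 1: alpha has omega^11*1, beta has omega^7*9
Term 2: alpha has omega^7*5, beta has omega^3*5
Result: alpha > beta

alpha > beta


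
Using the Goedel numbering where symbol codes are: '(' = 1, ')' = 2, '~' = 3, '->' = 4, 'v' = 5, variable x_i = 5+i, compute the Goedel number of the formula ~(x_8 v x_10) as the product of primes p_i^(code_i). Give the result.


Formula: ~(x_8 v x_10)
Symbol codes: [3, 1, 13, 5, 15, 2]
Primes: [2, 3, 5, 7, 11, 13]
p_1^3 = 2^3 = 8
p_2^1 = 3^1 = 3
p_3^13 = 5^13 = 1220703125
p_4^5 = 7^5 = 16807
p_5^15 = 11^15 = 4177248169415651
p_6^2 = 13^2 = 169
Product = 347606973257500049833974609375000

347606973257500049833974609375000


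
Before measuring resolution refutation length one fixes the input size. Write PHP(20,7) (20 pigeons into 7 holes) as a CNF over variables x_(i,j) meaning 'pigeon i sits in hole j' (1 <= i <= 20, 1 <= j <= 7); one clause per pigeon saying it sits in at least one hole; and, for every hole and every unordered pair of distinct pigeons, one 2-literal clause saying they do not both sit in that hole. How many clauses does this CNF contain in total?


PHP(20,7): 20 pigeons, 7 holes, 20*7 = 140 variables.
- pigeon clauses: one per pigeon -> 20 clauses
- hole clauses: 7 holes * C(20,2) = 7 * 190 -> 1330 clauses
Total clauses = 20 + 1330 = 1350

1350


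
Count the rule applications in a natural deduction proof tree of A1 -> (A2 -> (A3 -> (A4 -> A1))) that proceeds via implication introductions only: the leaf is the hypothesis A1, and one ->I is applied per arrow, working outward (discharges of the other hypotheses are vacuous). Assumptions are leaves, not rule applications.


The formula has 4 arrows (->); its innermost consequent A1 is one of the antecedents,
so the proof starts from the hypothesis leaf A1 (not a rule application) and closes one arrow per ->I.
Building A1 -> (A2 -> (A3 -> (A4 -> A1))) therefore takes 4 nested implication introductions.
Total inference nodes = 4

4


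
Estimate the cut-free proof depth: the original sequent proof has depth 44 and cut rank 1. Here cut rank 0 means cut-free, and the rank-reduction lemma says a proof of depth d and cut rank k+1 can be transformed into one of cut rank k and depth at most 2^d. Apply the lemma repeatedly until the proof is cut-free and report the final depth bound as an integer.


Each rank reduction sends depth d to at most 2^d; cut rank r needs r reductions.
2_0(44) = 44
2_1(44) = 2^44 = 17592186044416
Cut-free depth bound = 17592186044416

17592186044416


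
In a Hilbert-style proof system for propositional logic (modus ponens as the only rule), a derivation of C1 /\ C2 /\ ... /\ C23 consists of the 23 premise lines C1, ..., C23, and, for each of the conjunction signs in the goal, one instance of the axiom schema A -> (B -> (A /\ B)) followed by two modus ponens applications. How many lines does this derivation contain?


Conjoining 23 premises:
- 23 premise lines
- the goal has 22 conjunction signs; each costs 1 axiom instance + 2 MP = 3 lines: 3 * 22 = 66
Total = 23 + 66 = 89 lines.

89


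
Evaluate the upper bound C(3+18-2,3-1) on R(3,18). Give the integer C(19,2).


R(3,18) <= C(3+18-2, 3-1) = C(19, 2)
C(19, 2) = 19! / (2! * 17!)
= 171

171


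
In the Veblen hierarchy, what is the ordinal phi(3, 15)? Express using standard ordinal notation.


phi(3, 15):
phi(3, beta) = eta_beta (the beta-th eta number, fixed point of zeta).
phi(3, 15) = eta_15

eta_15


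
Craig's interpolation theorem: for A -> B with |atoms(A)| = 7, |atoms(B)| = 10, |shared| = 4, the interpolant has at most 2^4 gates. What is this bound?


Shared atoms = 4
Craig interpolant size bound = 2^4
= 16

16


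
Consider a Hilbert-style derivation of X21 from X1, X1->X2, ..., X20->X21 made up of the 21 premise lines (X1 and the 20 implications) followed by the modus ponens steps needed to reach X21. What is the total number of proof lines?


We have 21 premise lines: X1 and 20 implications.
Each implication is detached once by MP, giving 20 MP lines.
21 premise lines + 20 MP lines = 41 total lines.

41


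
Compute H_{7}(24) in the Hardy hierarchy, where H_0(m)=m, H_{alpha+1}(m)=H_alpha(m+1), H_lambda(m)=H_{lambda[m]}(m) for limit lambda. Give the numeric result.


H_7(24):
For finite ordinals k, H_k(n) = n + k (each successor step adds 1).
H_7(24) = 24 + 7 = 31

31


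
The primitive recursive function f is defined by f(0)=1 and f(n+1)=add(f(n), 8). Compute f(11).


f(0) = 1
f(1) = add(f(0), 8) = add(1, 8) = 9
f(2) = add(f(1), 8) = add(9, 8) = 17
f(3) = add(f(2), 8) = add(17, 8) = 25
f(4) = add(f(3), 8) = add(25, 8) = 33
f(5) = add(f(4), 8) = add(33, 8) = 41
f(6) = add(f(5), 8) = add(41, 8) = 49
f(7) = add(f(6), 8) = add(49, 8) = 57
f(8) = add(f(7), 8) = add(57, 8) = 65
f(9) = add(f(8), 8) = add(65, 8) = 73
f(10) = add(f(9), 8) = add(73, 8) = 81
f(11) = add(f(10), 8) = add(81, 8) = 89


89


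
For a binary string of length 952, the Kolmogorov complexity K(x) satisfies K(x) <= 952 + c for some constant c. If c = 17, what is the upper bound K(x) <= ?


K(x) <= |x| + c = 952 + 17 = 969

969


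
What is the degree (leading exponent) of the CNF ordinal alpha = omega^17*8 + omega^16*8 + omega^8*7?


CNF: omega^17*8 + omega^16*8 + omega^8*7
The leading term is omega^17*8, which has exponent 17.

17


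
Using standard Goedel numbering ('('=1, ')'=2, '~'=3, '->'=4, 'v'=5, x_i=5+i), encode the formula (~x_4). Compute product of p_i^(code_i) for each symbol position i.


Formula: (~x_4)
Symbol codes: [1, 3, 9, 2]
Primes: [2, 3, 5, 7]
p_1^1 = 2^1 = 2
p_2^3 = 3^3 = 27
p_3^9 = 5^9 = 1953125
p_4^2 = 7^2 = 49
Product = 5167968750

5167968750


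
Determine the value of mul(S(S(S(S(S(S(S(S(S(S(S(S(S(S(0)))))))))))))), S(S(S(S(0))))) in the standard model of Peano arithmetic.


mul(S^14(0), S^4(0)):
S^14(0) = 14
S^4(0) = 4
14 * 4 = 56

56


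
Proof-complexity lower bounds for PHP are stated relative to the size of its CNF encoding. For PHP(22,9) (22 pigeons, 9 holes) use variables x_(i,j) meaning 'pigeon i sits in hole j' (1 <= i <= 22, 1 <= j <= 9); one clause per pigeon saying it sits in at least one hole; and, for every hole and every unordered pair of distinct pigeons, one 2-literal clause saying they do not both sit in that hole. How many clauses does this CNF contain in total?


PHP(22,9): 22 pigeons, 9 holes, 22*9 = 198 variables.
- pigeon clauses: one per pigeon -> 22 clauses
- hole clauses: 9 holes * C(22,2) = 9 * 231 -> 2079 clauses
Total clauses = 22 + 2079 = 2101

2101


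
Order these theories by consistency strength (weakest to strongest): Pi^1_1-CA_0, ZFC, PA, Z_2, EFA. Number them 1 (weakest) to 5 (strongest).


Ordering by consistency strength:
1. EFA
2. PA
3. Pi^1_1-CA_0
4. Z_2
5. ZFC


Pi^1_1-CA_0=3, ZFC=5, PA=2, Z_2=4, EFA=1


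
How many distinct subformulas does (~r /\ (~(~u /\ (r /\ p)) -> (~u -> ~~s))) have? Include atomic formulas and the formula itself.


Formula: (~r /\ (~(~u /\ (r /\ p)) -> (~u -> ~~s)))
Subformulas found:
  1. u
  2. s
  3. r
  4. p
  5. ~s
  6. ~u
  7. ~r
  8. ~~s
  9. (r /\ p)
  10. (~u -> ~~s)
  11. (~u /\ (r /\ p))
  12. ~(~u /\ (r /\ p))
  13. (~(~u /\ (r /\ p)) -> (~u -> ~~s))
  14. (~r /\ (~(~u /\ (r /\ p)) -> (~u -> ~~s)))
Total distinct subformulas = 14

14


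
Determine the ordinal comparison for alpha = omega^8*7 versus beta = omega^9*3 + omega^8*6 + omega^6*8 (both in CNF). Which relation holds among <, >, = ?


Compare term by term from highest exponent:
alpha = omega^8*7
beta = omega^9*3 + omega^8*6 + omega^6*8
Term 1: alpha has omega^8*7, beta has omega^9*3
Term 2: alpha has omega^0*0, beta has omega^8*6
Term 3: alpha has omega^0*0, beta has omega^6*8
Result: alpha < beta

alpha < beta


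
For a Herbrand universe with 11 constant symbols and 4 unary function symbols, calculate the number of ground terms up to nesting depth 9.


Herbrand terms by depth:
Depth 0: 11 constants
Depth 1: 44 new terms (running total: 55)
Depth 2: 176 new terms (running total: 231)
Depth 3: 704 new terms (running total: 935)
Depth 4: 2816 new terms (running total: 3751)
Depth 5: 11264 new terms (running total: 15015)
Depth 6: 45056 new terms (running total: 60071)
Depth 7: 180224 new terms (running total: 240295)
Depth 8: 720896 new terms (running total: 961191)
Depth 9: 2883584 new terms (running total: 3844775)
Total distinct ground terms = 3844775

3844775


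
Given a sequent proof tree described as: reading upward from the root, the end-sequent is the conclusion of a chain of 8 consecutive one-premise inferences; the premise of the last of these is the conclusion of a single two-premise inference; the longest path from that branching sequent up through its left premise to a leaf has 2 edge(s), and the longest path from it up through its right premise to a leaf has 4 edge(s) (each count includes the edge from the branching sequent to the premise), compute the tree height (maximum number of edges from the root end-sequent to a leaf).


Longest path through the left premise: 2 edges (measured from the branching sequent)
Longest path through the right premise: 4 edges
Height of the subtree rooted at the branching sequent: max(2, 4) = 4
The branching sequent sits 8 edges above the root (the chain of one-premise inferences), so height = 4 + 8 = 12

12


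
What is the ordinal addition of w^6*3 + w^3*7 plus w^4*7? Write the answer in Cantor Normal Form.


Ordinal addition (w^6*3 + w^3*7) + w^4*7:
alpha's leading term has exponent 6 > beta's exponent 4, so it survives.
alpha's tail term has exponent 3 < beta's exponent 4, so it is absorbed by beta.
In ordinal addition, any term followed by a strictly larger-exponent term is absorbed.
Result = w^6*3 + w^4*7

w^6*3 + w^4*7


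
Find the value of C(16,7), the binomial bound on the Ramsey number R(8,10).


R(8,10) <= C(8+10-2, 8-1) = C(16, 7)
C(16, 7) = 16! / (7! * 9!)
= 11440

11440


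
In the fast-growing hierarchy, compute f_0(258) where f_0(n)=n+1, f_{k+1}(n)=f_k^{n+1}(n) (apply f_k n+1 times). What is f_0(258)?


f_0(258) = 258 + 1 = 259

259


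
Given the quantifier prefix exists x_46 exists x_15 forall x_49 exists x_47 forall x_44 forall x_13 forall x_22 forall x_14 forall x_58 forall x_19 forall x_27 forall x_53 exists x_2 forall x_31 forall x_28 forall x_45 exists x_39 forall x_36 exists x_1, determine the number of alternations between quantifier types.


Walk the prefix and count type changes:
  position 1: exists -> exists
  position 2: exists -> forall <-- alternation
  position 3: forall -> exists <-- alternation
  position 4: exists -> forall <-- alternation
  position 5: forall -> forall
  position 6: forall -> forall
  position 7: forall -> forall
  position 8: forall -> forall
  position 9: forall -> forall
  position 10: forall -> forall
  position 11: forall -> forall
  position 12: forall -> exists <-- alternation
  position 13: exists -> forall <-- alternation
  position 14: forall -> forall
  position 15: forall -> forall
  position 16: forall -> exists <-- alternation
  position 17: exists -> forall <-- alternation
  position 18: forall -> exists <-- alternation
Total alternations = 8

8


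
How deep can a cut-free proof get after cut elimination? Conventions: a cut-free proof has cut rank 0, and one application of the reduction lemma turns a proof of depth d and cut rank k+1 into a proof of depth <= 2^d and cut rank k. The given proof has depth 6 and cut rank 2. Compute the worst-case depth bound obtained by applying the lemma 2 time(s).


Each rank reduction sends depth d to at most 2^d; cut rank r needs r reductions.
2_0(6) = 6
2_1(6) = 2^6 = 64
2_2(6) = 2^64 = 18446744073709551616
Cut-free depth bound = 18446744073709551616

18446744073709551616


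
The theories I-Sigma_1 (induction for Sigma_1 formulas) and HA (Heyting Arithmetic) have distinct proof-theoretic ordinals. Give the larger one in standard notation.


Proof-theoretic ordinal of I-Sigma_1 (induction for Sigma_1 formulas): omega^omega
Proof-theoretic ordinal of HA (Heyting Arithmetic): epsilon_0
Comparing: omega^omega < epsilon_0.
The larger ordinal is epsilon_0 (from HA (Heyting Arithmetic)).

epsilon_0


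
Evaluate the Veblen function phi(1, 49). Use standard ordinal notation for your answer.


phi(1, 49):
phi(1, beta) = epsilon_beta (the beta-th epsilon number).
phi(1, 49) = epsilon_49

epsilon_49


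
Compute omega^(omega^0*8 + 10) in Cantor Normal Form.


omega^(omega^0*8 + 10):
omega^0 = 1, so the exponent is 8 + 10 = 18 (finite ordinal addition).
Result = omega^18, already a single CNF term.

omega^18


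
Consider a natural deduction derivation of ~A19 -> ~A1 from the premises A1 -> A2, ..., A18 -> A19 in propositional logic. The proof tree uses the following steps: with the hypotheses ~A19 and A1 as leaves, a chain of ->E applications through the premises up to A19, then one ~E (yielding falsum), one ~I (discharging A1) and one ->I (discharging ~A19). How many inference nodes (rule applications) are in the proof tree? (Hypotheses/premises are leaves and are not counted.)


From hypothesis A1, 18 ->E steps along the 18 premises yield A19.
~E with hypothesis ~A19 gives falsum (1 node); ~I discharging A1 gives ~A1 (1 node); ->I discharging ~A19 gives the goal (1 node).
Total = 18 + 3 = 21 inference nodes.

21


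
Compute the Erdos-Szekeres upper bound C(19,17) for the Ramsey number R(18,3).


R(18,3) <= C(18+3-2, 18-1) = C(19, 17)
C(19, 17) = 19! / (17! * 2!)
= 171

171


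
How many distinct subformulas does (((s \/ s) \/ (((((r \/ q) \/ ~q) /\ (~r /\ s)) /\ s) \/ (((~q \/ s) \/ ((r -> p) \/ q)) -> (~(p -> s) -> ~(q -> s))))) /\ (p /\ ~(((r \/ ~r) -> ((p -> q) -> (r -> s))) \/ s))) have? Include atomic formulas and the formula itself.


Formula: (((s \/ s) \/ (((((r \/ q) \/ ~q) /\ (~r /\ s)) /\ s) \/ (((~q \/ s) \/ ((r -> p) \/ q)) -> (~(p -> s) -> ~(q -> s))))) /\ (p /\ ~(((r \/ ~r) -> ((p -> q) -> (r -> s))) \/ s)))
Subformulas found:
  1. r
  2. p
  3. q
  4. s
  5. ~r
  6. ~q
  7. (s \/ s)
  8. (r -> p)
  9. (p -> q)
  10. (q -> s)
  11. (p -> s)
  12. (r \/ q)
  13. (r -> s)
  14. (~r /\ s)
  15. ~(q -> s)
  16. (r \/ ~r)
  17. ~(p -> s)
  18. (~q \/ s)
  19. ((r -> p) \/ q)
  20. ((r \/ q) \/ ~q)
  21. ((p -> q) -> (r -> s))
  22. (~(p -> s) -> ~(q -> s))
  23. ((~q \/ s) \/ ((r -> p) \/ q))
  24. (((r \/ q) \/ ~q) /\ (~r /\ s))
  25. ((r \/ ~r) -> ((p -> q) -> (r -> s)))
  26. ((((r \/ q) \/ ~q) /\ (~r /\ s)) /\ s)
  27. (((r \/ ~r) -> ((p -> q) -> (r -> s))) \/ s)
  28. ~(((r \/ ~r) -> ((p -> q) -> (r -> s))) \/ s)
  29. (p /\ ~(((r \/ ~r) -> ((p -> q) -> (r -> s))) \/ s))
  30. (((~q \/ s) \/ ((r -> p) \/ q)) -> (~(p -> s) -> ~(q -> s)))
  31. (((((r \/ q) \/ ~q) /\ (~r /\ s)) /\ s) \/ (((~q \/ s) \/ ((r -> p) \/ q)) -> (~(p -> s) -> ~(q -> s))))
  32. ((s \/ s) \/ (((((r \/ q) \/ ~q) /\ (~r /\ s)) /\ s) \/ (((~q \/ s) \/ ((r -> p) \/ q)) -> (~(p -> s) -> ~(q -> s)))))
  33. (((s \/ s) \/ (((((r \/ q) \/ ~q) /\ (~r /\ s)) /\ s) \/ (((~q \/ s) \/ ((r -> p) \/ q)) -> (~(p -> s) -> ~(q -> s))))) /\ (p /\ ~(((r \/ ~r) -> ((p -> q) -> (r -> s))) \/ s)))
Total distinct subformulas = 33

33


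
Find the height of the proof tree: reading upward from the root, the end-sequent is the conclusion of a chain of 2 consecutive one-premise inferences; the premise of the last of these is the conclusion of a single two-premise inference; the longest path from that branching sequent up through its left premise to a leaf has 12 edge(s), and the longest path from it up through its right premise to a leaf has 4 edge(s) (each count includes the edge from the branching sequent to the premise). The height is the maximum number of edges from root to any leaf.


Longest path through the left premise: 12 edges (measured from the branching sequent)
Longest path through the right premise: 4 edges
Height of the subtree rooted at the branching sequent: max(12, 4) = 12
The branching sequent sits 2 edges above the root (the chain of one-premise inferences), so height = 12 + 2 = 14

14


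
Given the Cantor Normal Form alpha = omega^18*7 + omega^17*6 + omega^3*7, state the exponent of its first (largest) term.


CNF: omega^18*7 + omega^17*6 + omega^3*7
The leading term is omega^18*7, which has exponent 18.

18


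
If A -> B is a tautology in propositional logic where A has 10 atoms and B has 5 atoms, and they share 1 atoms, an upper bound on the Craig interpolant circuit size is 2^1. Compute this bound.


Shared atoms = 1
Craig interpolant size bound = 2^1
= 2

2


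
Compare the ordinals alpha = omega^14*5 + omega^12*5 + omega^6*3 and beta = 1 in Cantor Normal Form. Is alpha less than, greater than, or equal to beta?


Compare term by term from highest exponent:
alpha = omega^14*5 + omega^12*5 + omega^6*3
beta = 1
Term 1: alpha has omega^14*5, beta has omega^0*1
Term 2: alpha has omega^12*5, beta has omega^0*0
Term 3: alpha has omega^6*3, beta has omega^0*0
Result: alpha > beta

alpha > beta


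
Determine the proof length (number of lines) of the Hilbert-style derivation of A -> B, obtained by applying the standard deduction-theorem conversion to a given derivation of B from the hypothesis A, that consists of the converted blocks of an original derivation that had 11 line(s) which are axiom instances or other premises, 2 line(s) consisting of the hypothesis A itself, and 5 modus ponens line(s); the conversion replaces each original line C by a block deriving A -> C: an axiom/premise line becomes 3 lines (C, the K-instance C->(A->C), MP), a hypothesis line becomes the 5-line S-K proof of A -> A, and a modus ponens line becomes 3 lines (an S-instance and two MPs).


Deduction-theorem conversion, block by block:
- 11 axiom/premise lines -> 3 lines each = 33
- 2 hypothesis lines -> 5 lines each (identity proof A->A) = 10
- 5 MP lines -> 3 lines each (S-instance, MP, MP) = 15
Total = 33 + 10 + 15 = 58 lines.

58


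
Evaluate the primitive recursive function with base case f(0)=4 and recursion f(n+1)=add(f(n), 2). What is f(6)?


f(0) = 4
f(1) = add(f(0), 2) = add(4, 2) = 6
f(2) = add(f(1), 2) = add(6, 2) = 8
f(3) = add(f(2), 2) = add(8, 2) = 10
f(4) = add(f(3), 2) = add(10, 2) = 12
f(5) = add(f(4), 2) = add(12, 2) = 14
f(6) = add(f(5), 2) = add(14, 2) = 16


16


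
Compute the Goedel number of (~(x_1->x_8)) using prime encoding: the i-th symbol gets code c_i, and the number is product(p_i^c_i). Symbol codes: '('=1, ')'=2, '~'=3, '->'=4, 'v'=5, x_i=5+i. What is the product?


Formula: (~(x_1->x_8))
Symbol codes: [1, 3, 1, 6, 4, 13, 2, 2]
Primes: [2, 3, 5, 7, 11, 13, 17, 19]
p_1^1 = 2^1 = 2
p_2^3 = 3^3 = 27
p_3^1 = 5^1 = 5
p_4^6 = 7^6 = 117649
p_5^4 = 11^4 = 14641
p_6^13 = 13^13 = 302875106592253
p_7^2 = 17^2 = 289
p_8^2 = 19^2 = 361
Product = 14695736947405393312855187675910

14695736947405393312855187675910


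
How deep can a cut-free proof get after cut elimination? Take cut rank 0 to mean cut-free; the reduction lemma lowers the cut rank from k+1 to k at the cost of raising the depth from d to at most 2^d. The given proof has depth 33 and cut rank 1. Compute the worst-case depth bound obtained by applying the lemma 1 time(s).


Each rank reduction sends depth d to at most 2^d; cut rank r needs r reductions.
2_0(33) = 33
2_1(33) = 2^33 = 8589934592
Cut-free depth bound = 8589934592

8589934592
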